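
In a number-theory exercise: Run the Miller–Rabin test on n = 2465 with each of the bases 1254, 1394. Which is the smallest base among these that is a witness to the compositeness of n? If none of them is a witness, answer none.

n − 1 = 2464 = 2^5 · 77, so s = 5 and d = 77.
Base 1254: x_0 = 1254^77 mod 2465 = 1509. x_0 is neither 1 nor 2464, so continue squaring. x_1 = 1509^2 mod 2465 = 1886. x_2 = 1886^2 mod 2465 = 1. x_2 = 1 but x_1 ≠ ±1, a nontrivial square root of 1 — 1254 is a witness and 2465 is composite.
Base 1394: x_0 = 1394^77 mod 2465 = 1989. x_0 is neither 1 nor 2464, so continue squaring. x_1 = 1989^2 mod 2465 = 2261. x_2 = 2261^2 mod 2465 = 2176. x_3 = 2176^2 mod 2465 = 2176. x_4 = 2176^2 mod 2465 = 2176. Reached i = s−1 = 4 without hitting −1: 1394 is a Miller–Rabin witness and 2465 is composite.
The smallest witness among the given bases is 1254.

1254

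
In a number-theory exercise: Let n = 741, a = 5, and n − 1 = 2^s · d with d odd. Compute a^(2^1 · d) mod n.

n − 1 = 740 = 2^2 · 185, so s = 2 and d = 185.
x_0 = 5^185 mod 741 = 161.
x_1 = 161^2 mod 741 = 727.

727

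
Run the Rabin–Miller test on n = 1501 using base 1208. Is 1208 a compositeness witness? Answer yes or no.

no

n − 1 = 1500 = 2^2 · 375, so s = 2 and d = 375.
Repeated squaring mod 1501: 1208^1 ≡ 1208, 1208^2 ≡ 292, 1208^4 ≡ 1208, 1208^8 ≡ 292, 1208^16 ≡ 1208, 1208^32 ≡ 292, 1208^64 ≡ 1208, 1208^128 ≡ 292, 1208^256 ≡ 1208.
375 = 256 + 64 + 32 + 16 + 4 + 2 + 1, so 1208^375 ≡ 1208·1208·292·1208·1208·292·1208 ≡ 1 (mod 1501).
x_0 = 1208^375 mod 1501 = 1.
x_0 = 1, so 1208 is not a witness.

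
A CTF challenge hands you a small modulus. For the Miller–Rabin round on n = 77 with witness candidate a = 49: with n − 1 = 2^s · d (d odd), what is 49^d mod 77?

n − 1 = 76 = 2^2 · 19, so s = 2 and d = 19.
Repeated squaring mod 77: 49^1 ≡ 49, 49^2 ≡ 14, 49^4 ≡ 42, 49^8 ≡ 70, 49^16 ≡ 49.
19 = 16 + 2 + 1, so 49^19 ≡ 49·14·49 ≡ 42 (mod 77).

42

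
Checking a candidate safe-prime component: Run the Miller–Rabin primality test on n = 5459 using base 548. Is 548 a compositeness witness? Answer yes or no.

n − 1 = 5458 = 2^1 · 2729, so s = 1 and d = 2729.
x_0 = 548^2729 mod 5459 = 5191.
x_0 ∉ {1, 5458} and s = 1, so 548 is a Miller–Rabin witness and 5459 is composite.

yes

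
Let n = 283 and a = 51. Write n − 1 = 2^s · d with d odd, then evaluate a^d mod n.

n − 1 = 282 = 2^1 · 141, so s = 1 and d = 141.
Repeated squaring mod 283: 51^1 ≡ 51, 51^2 ≡ 54, 51^4 ≡ 86, 51^8 ≡ 38, 51^16 ≡ 29, 51^32 ≡ 275, 51^64 ≡ 64, 51^128 ≡ 134.
141 = 128 + 8 + 4 + 1, so 51^141 ≡ 134·38·86·51 ≡ 1 (mod 283).

1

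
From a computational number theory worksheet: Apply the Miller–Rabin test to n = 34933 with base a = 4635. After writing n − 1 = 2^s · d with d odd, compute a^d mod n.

25233

n − 1 = 34932 = 2^2 · 8733, so s = 2 and d = 8733.
Repeated squaring mod 34933: 4635^1 ≡ 4635, 4635^2 ≡ 34363, 4635^4 ≡ 10503, 4635^8 ≡ 29528, 4635^16 ≡ 10037, 4635^32 ≡ 29530, 4635^64 ≡ 23354, 4635^128 ≡ 387, 4635^256 ≡ 10037, 4635^512 ≡ 29530, 4635^1024 ≡ 23354, 4635^2048 ≡ 387, 4635^4096 ≡ 10037, 4635^8192 ≡ 29530.
8733 = 8192 + 512 + 16 + 8 + 4 + 1, so 4635^8733 ≡ 29530·29530·10037·29528·10503·4635 ≡ 25233 (mod 34933).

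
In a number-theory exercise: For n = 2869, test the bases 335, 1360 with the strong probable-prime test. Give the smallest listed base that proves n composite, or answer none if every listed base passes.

none

n − 1 = 2868 = 2^2 · 717, so s = 2 and d = 717.
Base 335: x_0 = 335^717 mod 2869 = 2868. x_0 = 2868 ≡ −1, so 335 is not a witness.
Base 1360: x_0 = 1360^717 mod 2869 = 1. x_0 = 1, so 1360 is not a witness.
No listed base is a witness for 2869.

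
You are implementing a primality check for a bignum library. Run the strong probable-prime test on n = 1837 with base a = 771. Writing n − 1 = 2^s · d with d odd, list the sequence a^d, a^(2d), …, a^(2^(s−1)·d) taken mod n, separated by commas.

298, 628

n − 1 = 1836 = 2^2 · 459, so s = 2 and d = 459.
x_0 = 771^459 mod 1837 = 298.
x_1 = 298^2 mod 1837 = 628.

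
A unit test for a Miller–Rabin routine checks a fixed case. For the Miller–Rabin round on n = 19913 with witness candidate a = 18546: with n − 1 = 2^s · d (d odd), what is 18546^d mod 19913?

n − 1 = 19912 = 2^3 · 2489, so s = 3 and d = 2489.
Repeated squaring mod 19913: 18546^1 ≡ 18546, 18546^2 ≡ 16780, 18546^4 ≡ 18493, 18546^8 ≡ 5187, 18546^16 ≡ 2506, 18546^32 ≡ 7441, 18546^64 ≡ 10341, 18546^128 ≡ 3471, 18546^256 ≡ 476, 18546^512 ≡ 7533, 18546^1024 ≡ 13952, 18546^2048 ≡ 8729.
2489 = 2048 + 256 + 128 + 32 + 16 + 8 + 1, so 18546^2489 ≡ 8729·476·3471·7441·2506·5187·18546 ≡ 1 (mod 19913).

1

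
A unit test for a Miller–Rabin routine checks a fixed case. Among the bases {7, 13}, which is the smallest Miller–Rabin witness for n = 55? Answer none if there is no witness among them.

7

n − 1 = 54 = 2^1 · 27, so s = 1 and d = 27.
Base 7: x_0 = 7^27 mod 55 = 28. x_0 ∉ {1, 54} and s = 1, so 7 is a Miller–Rabin witness and 55 is composite.
Base 13: x_0 = 13^27 mod 55 = 7. x_0 ∉ {1, 54} and s = 1, so 13 is a Miller–Rabin witness and 55 is composite.
The smallest witness among the given bases is 7.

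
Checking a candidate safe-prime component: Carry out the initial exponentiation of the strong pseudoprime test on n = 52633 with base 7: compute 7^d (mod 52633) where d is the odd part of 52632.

n − 1 = 52632 = 2^3 · 6579, so s = 3 and d = 6579.
Repeated squaring mod 52633: 7^1 ≡ 7, 7^2 ≡ 49, 7^4 ≡ 2401, 7^8 ≡ 27804, 7^16 ≡ 41545, 7^32 ≡ 45689, 7^64 ≡ 7308, 7^128 ≡ 37002, 7^256 ≡ 5775, 7^512 ≡ 33936, 7^1024 ≡ 42056, 7^2048 ≡ 27804, 7^4096 ≡ 41545.
6579 = 4096 + 2048 + 256 + 128 + 32 + 16 + 2 + 1, so 7^6579 ≡ 41545·27804·5775·37002·45689·41545·49·7 ≡ 17717 (mod 52633).

17717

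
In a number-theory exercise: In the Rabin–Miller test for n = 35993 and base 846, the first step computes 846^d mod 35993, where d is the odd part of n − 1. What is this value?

30172

n − 1 = 35992 = 2^3 · 4499, so s = 3 and d = 4499.
846^4499 mod 35993 = 30172.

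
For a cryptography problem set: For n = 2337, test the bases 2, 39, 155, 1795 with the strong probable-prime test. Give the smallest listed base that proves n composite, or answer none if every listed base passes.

n − 1 = 2336 = 2^5 · 73, so s = 5 and d = 73.
Base 2: x_0 = 2^73 mod 2337 = 1427. x_0 is neither 1 nor 2336, so continue squaring. x_1 = 1427^2 mod 2337 = 802. x_2 = 802^2 mod 2337 = 529. x_3 = 529^2 mod 2337 = 1738. x_4 = 1738^2 mod 2337 = 1240. Reached i = s−1 = 4 without hitting −1: 2 is a Miller–Rabin witness and 2337 is composite.
Base 39: x_0 = 39^73 mod 2337 = 951. x_0 is neither 1 nor 2336, so continue squaring. x_1 = 951^2 mod 2337 = 2319. x_2 = 2319^2 mod 2337 = 324. x_3 = 324^2 mod 2337 = 2148. x_4 = 2148^2 mod 2337 = 666. Reached i = s−1 = 4 without hitting −1: 39 is a Miller–Rabin witness and 2337 is composite.
Base 155: x_0 = 155^73 mod 2337 = 155. x_0 is neither 1 nor 2336, so continue squaring. x_1 = 155^2 mod 2337 = 655. x_2 = 655^2 mod 2337 = 1354. x_3 = 1354^2 mod 2337 = 1108. x_4 = 1108^2 mod 2337 = 739. Reached i = s−1 = 4 without hitting −1: 155 is a Miller–Rabin witness and 2337 is composite.
Base 1795: x_0 = 1795^73 mod 2337 = 1795. x_0 is neither 1 nor 2336, so continue squaring. x_1 = 1795^2 mod 2337 = 1639. x_2 = 1639^2 mod 2337 = 1108. x_3 = 1108^2 mod 2337 = 739. x_4 = 739^2 mod 2337 = 1600. Reached i = s−1 = 4 without hitting −1: 1795 is a Miller–Rabin witness and 2337 is composite.
The smallest witness among the given bases is 2.

2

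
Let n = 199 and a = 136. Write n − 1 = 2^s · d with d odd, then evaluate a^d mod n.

n − 1 = 198 = 2^1 · 99, so s = 1 and d = 99.
Repeated squaring mod 199: 136^1 ≡ 136, 136^2 ≡ 188, 136^4 ≡ 121, 136^8 ≡ 114, 136^16 ≡ 61, 136^32 ≡ 139, 136^64 ≡ 18.
99 = 64 + 32 + 2 + 1, so 136^99 ≡ 18·139·188·136 ≡ 198 (mod 199).

198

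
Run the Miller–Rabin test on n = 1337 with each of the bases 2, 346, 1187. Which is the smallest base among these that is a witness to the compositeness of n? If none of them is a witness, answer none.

n − 1 = 1336 = 2^3 · 167, so s = 3 and d = 167.
Base 2: x_0 = 2^167 mod 1337 = 1117. x_0 is neither 1 nor 1336, so continue squaring. x_1 = 1117^2 mod 1337 = 268. x_2 = 268^2 mod 1337 = 963. Reached i = s−1 = 2 without hitting −1: 2 is a Miller–Rabin witness and 1337 is composite.
Base 346: x_0 = 346^167 mod 1337 = 950. x_0 is neither 1 nor 1336, so continue squaring. x_1 = 950^2 mod 1337 = 25. x_2 = 25^2 mod 1337 = 625. Reached i = s−1 = 2 without hitting −1: 346 is a Miller–Rabin witness and 1337 is composite.
Base 1187: x_0 = 1187^167 mod 1337 = 548. x_0 is neither 1 nor 1336, so continue squaring. x_1 = 548^2 mod 1337 = 816. x_2 = 816^2 mod 1337 = 30. Reached i = s−1 = 2 without hitting −1: 1187 is a Miller–Rabin witness and 1337 is composite.
The smallest witness among the given bases is 2.

2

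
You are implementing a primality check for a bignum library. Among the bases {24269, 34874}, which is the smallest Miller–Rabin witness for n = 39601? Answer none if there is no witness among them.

n − 1 = 39600 = 2^4 · 2475, so s = 4 and d = 2475.
Base 24269: x_0 = 24269^2475 mod 39601 = 39600. x_0 = 39600 ≡ −1, so 24269 is not a witness.
Base 34874: x_0 = 34874^2475 mod 39601 = 7165. x_0 is neither 1 nor 39600, so continue squaring. x_1 = 7165^2 mod 39601 = 14329. x_2 = 14329^2 mod 39601 = 28657. x_3 = 28657^2 mod 39601 = 17712. Reached i = s−1 = 3 without hitting −1: 34874 is a Miller–Rabin witness and 39601 is composite.
The smallest witness among the given bases is 34874.

34874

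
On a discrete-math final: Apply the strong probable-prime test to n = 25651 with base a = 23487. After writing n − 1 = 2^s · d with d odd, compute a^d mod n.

17871

n − 1 = 25650 = 2^1 · 12825, so s = 1 and d = 12825.
23487^12825 mod 25651 = 17871.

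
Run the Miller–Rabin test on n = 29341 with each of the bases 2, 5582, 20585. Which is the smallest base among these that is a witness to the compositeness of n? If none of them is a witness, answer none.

none

n − 1 = 29340 = 2^2 · 7335, so s = 2 and d = 7335.
Base 2: x_0 = 2^7335 mod 29341 = 26424. x_0 is neither 1 nor 29340, so continue squaring. x_1 = 26424^2 mod 29341 = 29340. x_1 ≡ −1, so 2 is not a witness.
Base 5582: x_0 = 5582^7335 mod 29341 = 15361. x_0 is neither 1 nor 29340, so continue squaring. x_1 = 15361^2 mod 29341 = 29340. x_1 ≡ −1, so 5582 is not a witness.
Base 20585: x_0 = 20585^7335 mod 29341 = 7431. x_0 is neither 1 nor 29340, so continue squaring. x_1 = 7431^2 mod 29341 = 29340. x_1 ≡ −1, so 20585 is not a witness.
No listed base is a witness for 29341.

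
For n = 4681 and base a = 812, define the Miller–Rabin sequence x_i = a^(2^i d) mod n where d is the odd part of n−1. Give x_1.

1272

n − 1 = 4680 = 2^3 · 585, so s = 3 and d = 585.
Repeated squaring mod 4681: 812^1 ≡ 812, 812^2 ≡ 4004, 812^4 ≡ 4272, 812^8 ≡ 3446, 812^16 ≡ 3900, 812^32 ≡ 1431, 812^64 ≡ 2164, 812^128 ≡ 1896, 812^256 ≡ 4489, 812^512 ≡ 4097.
585 = 512 + 64 + 8 + 1, so 812^585 ≡ 4097·2164·3446·812 ≡ 898 (mod 4681).
x_0 = 898.
x_1 = 898^2 mod 4681 = 1272.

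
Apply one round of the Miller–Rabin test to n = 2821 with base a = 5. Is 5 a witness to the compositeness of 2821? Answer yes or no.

n − 1 = 2820 = 2^2 · 705, so s = 2 and d = 705.
By repeated squaring, 5^705 ≡ 993 (mod 2821).
x_0 = 5^705 mod 2821 = 993.
x_0 is neither 1 nor 2820, so continue squaring.
x_1 = 993^2 mod 2821 = 1520.
Reached i = s−1 = 1 without hitting −1: 5 is a Miller–Rabin witness and 2821 is composite.

yes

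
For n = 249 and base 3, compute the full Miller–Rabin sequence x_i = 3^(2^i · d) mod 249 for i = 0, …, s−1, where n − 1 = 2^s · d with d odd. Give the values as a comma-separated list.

n − 1 = 248 = 2^3 · 31, so s = 3 and d = 31.
x_0 = 3^31 mod 249 = 30.
x_1 = 30^2 mod 249 = 153.
x_2 = 153^2 mod 249 = 3.

30, 153, 3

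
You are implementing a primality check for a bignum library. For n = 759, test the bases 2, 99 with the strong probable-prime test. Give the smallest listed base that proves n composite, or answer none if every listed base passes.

2

n − 1 = 758 = 2^1 · 379, so s = 1 and d = 379.
Base 2: x_0 = 2^379 mod 759 = 446. x_0 ∉ {1, 758} and s = 1, so 2 is a Miller–Rabin witness and 759 is composite.
Base 99: x_0 = 99^379 mod 759 = 132. x_0 ∉ {1, 758} and s = 1, so 99 is a Miller–Rabin witness and 759 is composite.
The smallest witness among the given bases is 2.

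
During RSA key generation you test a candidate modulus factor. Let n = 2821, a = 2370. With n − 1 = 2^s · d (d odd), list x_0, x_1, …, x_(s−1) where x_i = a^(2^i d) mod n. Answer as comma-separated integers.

1520, 1

n − 1 = 2820 = 2^2 · 705, so s = 2 and d = 705.
x_0 = 2370^705 mod 2821 = 1520.
x_1 = 1520^2 mod 2821 = 1.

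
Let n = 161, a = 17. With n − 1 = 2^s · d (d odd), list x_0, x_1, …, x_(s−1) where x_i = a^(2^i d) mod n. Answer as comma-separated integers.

159, 4, 16, 95, 9

n − 1 = 160 = 2^5 · 5, so s = 5 and d = 5.
x_0 = 17^5 mod 161 = 159.
x_1 = 159^2 mod 161 = 4.
x_2 = 4^2 mod 161 = 16.
x_3 = 16^2 mod 161 = 95.
x_4 = 95^2 mod 161 = 9.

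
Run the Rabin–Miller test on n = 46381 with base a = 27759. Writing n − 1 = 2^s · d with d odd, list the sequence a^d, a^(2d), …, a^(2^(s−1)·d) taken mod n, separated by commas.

33032, 46380

n − 1 = 46380 = 2^2 · 11595, so s = 2 and d = 11595.
x_0 = 27759^11595 mod 46381 = 33032.
x_1 = 33032^2 mod 46381 = 46380.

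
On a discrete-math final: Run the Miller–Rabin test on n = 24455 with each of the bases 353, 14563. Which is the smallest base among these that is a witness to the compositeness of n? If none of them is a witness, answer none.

353

n − 1 = 24454 = 2^1 · 12227, so s = 1 and d = 12227.
Base 353: x_0 = 353^12227 mod 24455 = 13407. x_0 ∉ {1, 24454} and s = 1, so 353 is a Miller–Rabin witness and 24455 is composite.
Base 14563: x_0 = 14563^12227 mod 24455 = 4437. x_0 ∉ {1, 24454} and s = 1, so 14563 is a Miller–Rabin witness and 24455 is composite.
The smallest witness among the given bases is 353.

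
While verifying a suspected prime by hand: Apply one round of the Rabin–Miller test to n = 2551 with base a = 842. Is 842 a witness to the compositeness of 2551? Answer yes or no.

n − 1 = 2550 = 2^1 · 1275, so s = 1 and d = 1275.
x_0 = 842^1275 mod 2551 = 1.
x_0 = 1, so 842 is not a witness.

no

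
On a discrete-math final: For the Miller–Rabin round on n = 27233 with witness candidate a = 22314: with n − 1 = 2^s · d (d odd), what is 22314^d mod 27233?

8364

n − 1 = 27232 = 2^5 · 851, so s = 5 and d = 851.
Repeated squaring mod 27233: 22314^1 ≡ 22314, 22314^2 ≡ 13657, 22314^4 ≡ 22065, 22314^8 ≡ 19884, 22314^16 ≡ 4762, 22314^32 ≡ 18788, 22314^64 ≡ 22031, 22314^128 ≡ 18435, 22314^256 ≡ 8618, 22314^512 ≡ 5533.
851 = 512 + 256 + 64 + 16 + 2 + 1, so 22314^851 ≡ 5533·8618·22031·4762·13657·22314 ≡ 8364 (mod 27233).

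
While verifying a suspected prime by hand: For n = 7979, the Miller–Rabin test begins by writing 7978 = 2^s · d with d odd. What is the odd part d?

Halving: 7978 → 3989; 3989 is odd.
So 7978 = 2^1 · 3989.

3989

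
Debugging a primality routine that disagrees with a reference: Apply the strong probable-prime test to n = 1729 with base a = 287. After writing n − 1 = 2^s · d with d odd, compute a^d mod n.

n − 1 = 1728 = 2^6 · 27, so s = 6 and d = 27.
287^27 mod 1729 = 1652.

1652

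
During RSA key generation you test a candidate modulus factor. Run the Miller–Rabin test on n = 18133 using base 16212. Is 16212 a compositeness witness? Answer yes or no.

no

n − 1 = 18132 = 2^2 · 4533, so s = 2 and d = 4533.
Repeated squaring mod 18133: 16212^1 ≡ 16212, 16212^2 ≡ 9242, 16212^4 ≡ 8134, 16212^8 ≡ 12772, 16212^16 ≡ 17649, 16212^32 ≡ 16660, 16212^64 ≡ 11902, 16212^128 ≡ 2608, 16212^256 ≡ 1789, 16212^512 ≡ 9113, 16212^1024 ≡ 15762, 16212^2048 ≡ 411, 16212^4096 ≡ 5724.
4533 = 4096 + 256 + 128 + 32 + 16 + 4 + 1, so 16212^4533 ≡ 5724·1789·2608·16660·17649·8134·16212 ≡ 15904 (mod 18133).
x_0 = 16212^4533 mod 18133 = 15904.
x_0 is neither 1 nor 18132, so continue squaring.
x_1 = 15904^2 mod 18133 = 18132.
x_1 ≡ −1, so 16212 is not a witness.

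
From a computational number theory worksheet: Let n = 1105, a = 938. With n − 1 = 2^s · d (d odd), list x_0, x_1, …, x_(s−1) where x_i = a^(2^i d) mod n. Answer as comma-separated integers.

668, 909, 846, 781

n − 1 = 1104 = 2^4 · 69, so s = 4 and d = 69.
x_0 = 938^69 mod 1105 = 668.
x_1 = 668^2 mod 1105 = 909.
x_2 = 909^2 mod 1105 = 846.
x_3 = 846^2 mod 1105 = 781.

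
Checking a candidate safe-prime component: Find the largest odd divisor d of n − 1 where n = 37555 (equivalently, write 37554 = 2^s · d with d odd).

18777

Halving: 37554 → 18777; 18777 is odd.
So 37554 = 2^1 · 18777.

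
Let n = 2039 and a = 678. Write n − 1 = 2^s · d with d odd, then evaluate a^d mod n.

n − 1 = 2038 = 2^1 · 1019, so s = 1 and d = 1019.
Repeated squaring mod 2039: 678^1 ≡ 678, 678^2 ≡ 909, 678^4 ≡ 486, 678^8 ≡ 1711, 678^16 ≡ 1556, 678^32 ≡ 843, 678^64 ≡ 1077, 678^128 ≡ 1777, 678^256 ≡ 1357, 678^512 ≡ 232.
1019 = 512 + 256 + 128 + 64 + 32 + 16 + 8 + 2 + 1, so 678^1019 ≡ 232·1357·1777·1077·843·1556·1711·909·678 ≡ 2038 (mod 2039).

2038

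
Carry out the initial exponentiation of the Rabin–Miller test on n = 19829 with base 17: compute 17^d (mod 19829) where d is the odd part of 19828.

12859

n − 1 = 19828 = 2^2 · 4957, so s = 2 and d = 4957.
17^4957 mod 19829 = 12859.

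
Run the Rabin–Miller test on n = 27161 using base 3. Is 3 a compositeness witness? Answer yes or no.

yes

n − 1 = 27160 = 2^3 · 3395, so s = 3 and d = 3395.
Repeated squaring mod 27161: 3^1 ≡ 3, 3^2 ≡ 9, 3^4 ≡ 81, 3^8 ≡ 6561, 3^16 ≡ 23697, 3^32 ≡ 21295, 3^64 ≡ 24130, 3^128 ≡ 6543, 3^256 ≡ 5113, 3^512 ≡ 13887, 3^1024 ≡ 5669, 3^2048 ≡ 6098.
3395 = 2048 + 1024 + 256 + 64 + 2 + 1, so 3^3395 ≡ 6098·5669·5113·24130·9·3 ≡ 15848 (mod 27161).
x_0 = 3^3395 mod 27161 = 15848.
x_0 is neither 1 nor 27160, so continue squaring.
x_1 = 15848^2 mod 27161 = 1337.
x_2 = 1337^2 mod 27161 = 22104.
Reached i = s−1 = 2 without hitting −1: 3 is a Miller–Rabin witness and 27161 is composite.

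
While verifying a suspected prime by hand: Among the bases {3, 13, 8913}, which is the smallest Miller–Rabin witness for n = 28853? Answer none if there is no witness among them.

n − 1 = 28852 = 2^2 · 7213, so s = 2 and d = 7213.
Base 3: x_0 = 3^7213 mod 28853 = 20157. x_0 is neither 1 nor 28852, so continue squaring. x_1 = 20157^2 mod 28853 = 25556. Reached i = s−1 = 1 without hitting −1: 3 is a Miller–Rabin witness and 28853 is composite.
Base 13: x_0 = 13^7213 mod 28853 = 4100. x_0 is neither 1 nor 28852, so continue squaring. x_1 = 4100^2 mod 28853 = 17554. Reached i = s−1 = 1 without hitting −1: 13 is a Miller–Rabin witness and 28853 is composite.
Base 8913: x_0 = 8913^7213 mod 28853 = 8046. x_0 is neither 1 nor 28852, so continue squaring. x_1 = 8046^2 mod 28853 = 20837. Reached i = s−1 = 1 without hitting −1: 8913 is a Miller–Rabin witness and 28853 is composite.
The smallest witness among the given bases is 3.

3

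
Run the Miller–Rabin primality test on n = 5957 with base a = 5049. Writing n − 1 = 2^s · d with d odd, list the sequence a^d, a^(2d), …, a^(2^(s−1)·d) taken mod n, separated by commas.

4475, 4148

n − 1 = 5956 = 2^2 · 1489, so s = 2 and d = 1489.
x_0 = 5049^1489 mod 5957 = 4475.
x_1 = 4475^2 mod 5957 = 4148.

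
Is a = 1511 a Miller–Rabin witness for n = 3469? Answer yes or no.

no

n − 1 = 3468 = 2^2 · 867, so s = 2 and d = 867.
x_0 = 1511^867 mod 3469 = 2466.
x_0 is neither 1 nor 3468, so continue squaring.
x_1 = 2466^2 mod 3469 = 3468.
x_1 ≡ −1, so 1511 is not a witness.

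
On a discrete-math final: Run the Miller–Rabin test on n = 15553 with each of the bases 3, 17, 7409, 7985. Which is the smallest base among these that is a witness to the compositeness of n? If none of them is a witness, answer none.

3

n − 1 = 15552 = 2^6 · 243, so s = 6 and d = 243.
Base 3: x_0 = 3^243 mod 15553 = 5496. x_0 is neither 1 nor 15552, so continue squaring. x_1 = 5496^2 mod 15553 = 2090. x_2 = 2090^2 mod 15553 = 13260. x_3 = 13260^2 mod 15553 = 935. x_4 = 935^2 mod 15553 = 3257. x_5 = 3257^2 mod 15553 = 903. Reached i = s−1 = 5 without hitting −1: 3 is a Miller–Rabin witness and 15553 is composite.
Base 17: x_0 = 17^243 mod 15553 = 15150. x_0 is neither 1 nor 15552, so continue squaring. x_1 = 15150^2 mod 15553 = 6879. x_2 = 6879^2 mod 15553 = 8415. x_3 = 8415^2 mod 15553 = 14969. x_4 = 14969^2 mod 15553 = 14443. x_5 = 14443^2 mod 15553 = 3413. Reached i = s−1 = 5 without hitting −1: 17 is a Miller–Rabin witness and 15553 is composite.
Base 7409: x_0 = 7409^243 mod 15553 = 12794. x_0 is neither 1 nor 15552, so continue squaring. x_1 = 12794^2 mod 15553 = 6664. x_2 = 6664^2 mod 15553 = 5081. x_3 = 5081^2 mod 15553 = 14134. x_4 = 14134^2 mod 15553 = 7224. x_5 = 7224^2 mod 15553 = 5861. Reached i = s−1 = 5 without hitting −1: 7409 is a Miller–Rabin witness and 15553 is composite.
Base 7985: x_0 = 7985^243 mod 15553 = 7138. x_0 is neither 1 nor 15552, so continue squaring. x_1 = 7138^2 mod 15553 = 14969. x_2 = 14969^2 mod 15553 = 14443. x_3 = 14443^2 mod 15553 = 3413. x_4 = 3413^2 mod 15553 = 14925. x_5 = 14925^2 mod 15553 = 5559. Reached i = s−1 = 5 without hitting −1: 7985 is a Miller–Rabin witness and 15553 is composite.
The smallest witness among the given bases is 3.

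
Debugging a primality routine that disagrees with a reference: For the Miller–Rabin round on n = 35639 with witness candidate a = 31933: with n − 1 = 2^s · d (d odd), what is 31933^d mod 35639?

6655

n − 1 = 35638 = 2^1 · 17819, so s = 1 and d = 17819.
31933^17819 mod 35639 = 6655.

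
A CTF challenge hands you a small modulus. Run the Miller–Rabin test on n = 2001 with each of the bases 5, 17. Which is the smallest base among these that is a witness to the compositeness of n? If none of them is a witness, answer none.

n − 1 = 2000 = 2^4 · 125, so s = 4 and d = 125.
Base 5: x_0 = 5^125 mod 2001 = 1514. x_0 is neither 1 nor 2000, so continue squaring. x_1 = 1514^2 mod 2001 = 1051. x_2 = 1051^2 mod 2001 = 49. x_3 = 49^2 mod 2001 = 400. Reached i = s−1 = 3 without hitting −1: 5 is a Miller–Rabin witness and 2001 is composite.
Base 17: x_0 = 17^125 mod 2001 = 452. x_0 is neither 1 nor 2000, so continue squaring. x_1 = 452^2 mod 2001 = 202. x_2 = 202^2 mod 2001 = 784. x_3 = 784^2 mod 2001 = 349. Reached i = s−1 = 3 without hitting −1: 17 is a Miller–Rabin witness and 2001 is composite.
The smallest witness among the given bases is 5.

5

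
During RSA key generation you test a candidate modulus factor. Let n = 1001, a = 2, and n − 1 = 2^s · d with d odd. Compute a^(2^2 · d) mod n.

n − 1 = 1000 = 2^3 · 125, so s = 3 and d = 125.
Repeated squaring mod 1001: 2^1 ≡ 2, 2^2 ≡ 4, 2^4 ≡ 16, 2^8 ≡ 256, 2^16 ≡ 471, 2^32 ≡ 620, 2^64 ≡ 16.
125 = 64 + 32 + 16 + 8 + 4 + 1, so 2^125 ≡ 16·620·471·256·16·2 ≡ 32 (mod 1001).
x_0 = 32.
x_1 = 32^2 mod 1001 = 23.
x_2 = 23^2 mod 1001 = 529.

529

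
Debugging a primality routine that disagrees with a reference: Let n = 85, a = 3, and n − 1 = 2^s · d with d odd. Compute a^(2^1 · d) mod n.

n − 1 = 84 = 2^2 · 21, so s = 2 and d = 21.
x_0 = 3^21 mod 85 = 73.
x_1 = 73^2 mod 85 = 59.

59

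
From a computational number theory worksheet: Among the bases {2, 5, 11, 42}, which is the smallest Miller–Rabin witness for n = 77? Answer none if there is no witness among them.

n − 1 = 76 = 2^2 · 19, so s = 2 and d = 19.
Base 2: x_0 = 2^19 mod 77 = 72. x_0 is neither 1 nor 76, so continue squaring. x_1 = 72^2 mod 77 = 25. Reached i = s−1 = 1 without hitting −1: 2 is a Miller–Rabin witness and 77 is composite.
Base 5: x_0 = 5^19 mod 77 = 75. x_0 is neither 1 nor 76, so continue squaring. x_1 = 75^2 mod 77 = 4. Reached i = s−1 = 1 without hitting −1: 5 is a Miller–Rabin witness and 77 is composite.
Base 11: x_0 = 11^19 mod 77 = 11. x_0 is neither 1 nor 76, so continue squaring. x_1 = 11^2 mod 77 = 44. Reached i = s−1 = 1 without hitting −1: 11 is a Miller–Rabin witness and 77 is composite.
Base 42: x_0 = 42^19 mod 77 = 49. x_0 is neither 1 nor 76, so continue squaring. x_1 = 49^2 mod 77 = 14. Reached i = s−1 = 1 without hitting −1: 42 is a Miller–Rabin witness and 77 is composite.
The smallest witness among the given bases is 2.

2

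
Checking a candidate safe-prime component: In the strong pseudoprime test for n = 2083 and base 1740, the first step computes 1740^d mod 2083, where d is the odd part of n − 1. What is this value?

1

n − 1 = 2082 = 2^1 · 1041, so s = 1 and d = 1041.
1740^1041 mod 2083 = 1.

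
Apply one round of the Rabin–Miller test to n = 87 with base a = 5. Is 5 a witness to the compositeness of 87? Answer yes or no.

n − 1 = 86 = 2^1 · 43, so s = 1 and d = 43.
x_0 = 5^43 mod 87 = 5.
x_0 ∉ {1, 86} and s = 1, so 5 is a Miller–Rabin witness and 87 is composite.

yes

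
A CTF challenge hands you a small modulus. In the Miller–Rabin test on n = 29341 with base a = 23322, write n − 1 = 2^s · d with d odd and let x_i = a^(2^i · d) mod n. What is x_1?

18057

n − 1 = 29340 = 2^2 · 7335, so s = 2 and d = 7335.
By repeated squaring, 23322^7335 ≡ 18057 (mod 29341).
x_0 = 18057.
x_1 = 18057^2 mod 29341 = 18057.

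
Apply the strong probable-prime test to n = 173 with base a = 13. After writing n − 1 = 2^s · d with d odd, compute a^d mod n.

172

n − 1 = 172 = 2^2 · 43, so s = 2 and d = 43.
Repeated squaring mod 173: 13^1 ≡ 13, 13^2 ≡ 169, 13^4 ≡ 16, 13^8 ≡ 83, 13^16 ≡ 142, 13^32 ≡ 96.
43 = 32 + 8 + 2 + 1, so 13^43 ≡ 96·83·169·13 ≡ 172 (mod 173).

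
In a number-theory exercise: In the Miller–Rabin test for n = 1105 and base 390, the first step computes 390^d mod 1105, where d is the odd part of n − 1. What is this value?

n − 1 = 1104 = 2^4 · 69, so s = 4 and d = 69.
By repeated squaring, 390^69 ≡ 390 (mod 1105).

390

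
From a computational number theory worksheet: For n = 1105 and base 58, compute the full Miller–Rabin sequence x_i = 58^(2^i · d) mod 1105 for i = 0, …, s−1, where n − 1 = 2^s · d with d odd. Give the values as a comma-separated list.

538, 1039, 1041, 781

n − 1 = 1104 = 2^4 · 69, so s = 4 and d = 69.
x_0 = 58^69 mod 1105 = 538.
x_1 = 538^2 mod 1105 = 1039.
x_2 = 1039^2 mod 1105 = 1041.
x_3 = 1041^2 mod 1105 = 781.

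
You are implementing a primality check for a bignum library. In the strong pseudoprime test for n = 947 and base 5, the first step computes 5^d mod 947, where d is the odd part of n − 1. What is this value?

n − 1 = 946 = 2^1 · 473, so s = 1 and d = 473.
By repeated squaring, 5^473 ≡ 946 (mod 947).

946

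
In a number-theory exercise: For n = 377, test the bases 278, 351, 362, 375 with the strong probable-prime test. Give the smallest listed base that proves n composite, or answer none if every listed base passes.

351

n − 1 = 376 = 2^3 · 47, so s = 3 and d = 47.
Base 278: x_0 = 278^47 mod 377 = 99. x_0 is neither 1 nor 376, so continue squaring. x_1 = 99^2 mod 377 = 376. x_1 ≡ −1, so 278 is not a witness.
Base 351: x_0 = 351^47 mod 377 = 221. x_0 is neither 1 nor 376, so continue squaring. x_1 = 221^2 mod 377 = 208. x_2 = 208^2 mod 377 = 286. Reached i = s−1 = 2 without hitting −1: 351 is a Miller–Rabin witness and 377 is composite.
Base 362: x_0 = 362^47 mod 377 = 97. x_0 is neither 1 nor 376, so continue squaring. x_1 = 97^2 mod 377 = 361. x_2 = 361^2 mod 377 = 256. Reached i = s−1 = 2 without hitting −1: 362 is a Miller–Rabin witness and 377 is composite.
Base 375: x_0 = 375^47 mod 377 = 32. x_0 is neither 1 nor 376, so continue squaring. x_1 = 32^2 mod 377 = 270. x_2 = 270^2 mod 377 = 139. Reached i = s−1 = 2 without hitting −1: 375 is a Miller–Rabin witness and 377 is composite.
The smallest witness among the given bases is 351.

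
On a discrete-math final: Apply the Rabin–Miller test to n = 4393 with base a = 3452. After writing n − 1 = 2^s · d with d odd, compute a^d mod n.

3094

n − 1 = 4392 = 2^3 · 549, so s = 3 and d = 549.
3452^549 mod 4393 = 3094.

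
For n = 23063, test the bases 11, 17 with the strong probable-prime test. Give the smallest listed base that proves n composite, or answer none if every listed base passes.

none

n − 1 = 23062 = 2^1 · 11531, so s = 1 and d = 11531.
Base 11: x_0 = 11^11531 mod 23063 = 1. x_0 = 1, so 11 is not a witness.
Base 17: x_0 = 17^11531 mod 23063 = 23062. x_0 = 23062 ≡ −1, so 17 is not a witness.
No listed base is a witness for 23063.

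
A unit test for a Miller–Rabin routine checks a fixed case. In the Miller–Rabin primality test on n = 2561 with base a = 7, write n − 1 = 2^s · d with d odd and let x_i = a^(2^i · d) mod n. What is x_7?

n − 1 = 2560 = 2^9 · 5, so s = 9 and d = 5.
x_0 = 7^5 mod 2561 = 1441.
x_1 = 1441^2 mod 2561 = 2071.
x_2 = 2071^2 mod 2561 = 1927.
x_3 = 1927^2 mod 2561 = 2440.
x_4 = 2440^2 mod 2561 = 1836.
x_5 = 1836^2 mod 2561 = 620.
x_6 = 620^2 mod 2561 = 250.
x_7 = 250^2 mod 2561 = 1036.

1036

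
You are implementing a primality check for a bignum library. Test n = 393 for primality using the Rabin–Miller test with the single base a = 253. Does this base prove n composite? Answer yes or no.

yes

n − 1 = 392 = 2^3 · 49, so s = 3 and d = 49.
x_0 = 253^49 mod 393 = 355.
x_0 is neither 1 nor 392, so continue squaring.
x_1 = 355^2 mod 393 = 265.
x_2 = 265^2 mod 393 = 271.
Reached i = s−1 = 2 without hitting −1: 253 is a Miller–Rabin witness and 393 is composite.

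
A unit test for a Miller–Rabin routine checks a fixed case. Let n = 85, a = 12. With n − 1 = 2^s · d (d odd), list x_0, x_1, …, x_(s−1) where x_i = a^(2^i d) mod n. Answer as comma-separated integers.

37, 9

n − 1 = 84 = 2^2 · 21, so s = 2 and d = 21.
x_0 = 12^21 mod 85 = 37.
x_1 = 37^2 mod 85 = 9.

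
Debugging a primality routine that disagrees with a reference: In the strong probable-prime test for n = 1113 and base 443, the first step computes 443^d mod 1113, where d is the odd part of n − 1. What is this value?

800

n − 1 = 1112 = 2^3 · 139, so s = 3 and d = 139.
Repeated squaring mod 1113: 443^1 ≡ 443, 443^2 ≡ 361, 443^4 ≡ 100, 443^8 ≡ 1096, 443^16 ≡ 289, 443^32 ≡ 46, 443^64 ≡ 1003, 443^128 ≡ 970.
139 = 128 + 8 + 2 + 1, so 443^139 ≡ 970·1096·361·443 ≡ 800 (mod 1113).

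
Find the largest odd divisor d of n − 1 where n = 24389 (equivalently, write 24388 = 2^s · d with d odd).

6097

Halving: 24388 → 12194 → 6097; 6097 is odd.
So 24388 = 2^2 · 6097.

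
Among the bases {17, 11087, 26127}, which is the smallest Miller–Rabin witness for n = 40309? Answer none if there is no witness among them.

17

n − 1 = 40308 = 2^2 · 10077, so s = 2 and d = 10077.
Base 17: x_0 = 17^10077 mod 40309 = 6810. x_0 is neither 1 nor 40308, so continue squaring. x_1 = 6810^2 mod 40309 = 20750. Reached i = s−1 = 1 without hitting −1: 17 is a Miller–Rabin witness and 40309 is composite.
Base 11087: x_0 = 11087^10077 mod 40309 = 32018. x_0 is neither 1 nor 40308, so continue squaring. x_1 = 32018^2 mod 40309 = 13836. Reached i = s−1 = 1 without hitting −1: 11087 is a Miller–Rabin witness and 40309 is composite.
Base 26127: x_0 = 26127^10077 mod 40309 = 1581. x_0 is neither 1 nor 40308, so continue squaring. x_1 = 1581^2 mod 40309 = 403. Reached i = s−1 = 1 without hitting −1: 26127 is a Miller–Rabin witness and 40309 is composite.
The smallest witness among the given bases is 17.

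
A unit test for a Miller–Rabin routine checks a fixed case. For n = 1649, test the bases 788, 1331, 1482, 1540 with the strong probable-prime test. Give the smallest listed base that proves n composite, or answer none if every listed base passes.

n − 1 = 1648 = 2^4 · 103, so s = 4 and d = 103.
Base 788: x_0 = 788^103 mod 1649 = 881. x_0 is neither 1 nor 1648, so continue squaring. x_1 = 881^2 mod 1649 = 1131. x_2 = 1131^2 mod 1649 = 1186. x_3 = 1186^2 mod 1649 = 1648. x_3 ≡ −1, so 788 is not a witness.
Base 1331: x_0 = 1331^103 mod 1649 = 503. x_0 is neither 1 nor 1648, so continue squaring. x_1 = 503^2 mod 1649 = 712. x_2 = 712^2 mod 1649 = 701. x_3 = 701^2 mod 1649 = 1648. x_3 ≡ −1, so 1331 is not a witness.
Base 1482: x_0 = 1482^103 mod 1649 = 79. x_0 is neither 1 nor 1648, so continue squaring. x_1 = 79^2 mod 1649 = 1294. x_2 = 1294^2 mod 1649 = 701. x_3 = 701^2 mod 1649 = 1648. x_3 ≡ −1, so 1482 is not a witness.
Base 1540: x_0 = 1540^103 mod 1649 = 1059. x_0 is neither 1 nor 1648, so continue squaring. x_1 = 1059^2 mod 1649 = 161. x_2 = 161^2 mod 1649 = 1186. x_3 = 1186^2 mod 1649 = 1648. x_3 ≡ −1, so 1540 is not a witness.
No listed base is a witness for 1649.

none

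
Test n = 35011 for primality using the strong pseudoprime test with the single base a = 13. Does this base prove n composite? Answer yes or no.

n − 1 = 35010 = 2^1 · 17505, so s = 1 and d = 17505.
x_0 = 13^17505 mod 35011 = 1098.
x_0 ∉ {1, 35010} and s = 1, so 13 is a Miller–Rabin witness and 35011 is composite.

yes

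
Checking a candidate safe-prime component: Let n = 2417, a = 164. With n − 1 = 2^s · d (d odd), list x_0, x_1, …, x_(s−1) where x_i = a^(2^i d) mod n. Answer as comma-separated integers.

1825, 2416, 1, 1

n − 1 = 2416 = 2^4 · 151, so s = 4 and d = 151.
x_0 = 164^151 mod 2417 = 1825.
x_1 = 1825^2 mod 2417 = 2416.
x_2 = 2416^2 mod 2417 = 1.
x_3 = 1^2 mod 2417 = 1.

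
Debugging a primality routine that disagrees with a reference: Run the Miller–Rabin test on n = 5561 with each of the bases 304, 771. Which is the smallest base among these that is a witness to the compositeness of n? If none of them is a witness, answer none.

304

n − 1 = 5560 = 2^3 · 695, so s = 3 and d = 695.
Base 304: x_0 = 304^695 mod 5561 = 157. x_0 is neither 1 nor 5560, so continue squaring. x_1 = 157^2 mod 5561 = 2405. x_2 = 2405^2 mod 5561 = 585. Reached i = s−1 = 2 without hitting −1: 304 is a Miller–Rabin witness and 5561 is composite.
Base 771: x_0 = 771^695 mod 5561 = 50. x_0 is neither 1 nor 5560, so continue squaring. x_1 = 50^2 mod 5561 = 2500. x_2 = 2500^2 mod 5561 = 4997. Reached i = s−1 = 2 without hitting −1: 771 is a Miller–Rabin witness and 5561 is composite.
The smallest witness among the given bases is 304.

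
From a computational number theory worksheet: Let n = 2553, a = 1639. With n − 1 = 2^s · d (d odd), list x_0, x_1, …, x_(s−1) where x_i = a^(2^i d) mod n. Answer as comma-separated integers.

n − 1 = 2552 = 2^3 · 319, so s = 3 and d = 319.
x_0 = 1639^319 mod 2553 = 2416.
x_1 = 2416^2 mod 2553 = 898.
x_2 = 898^2 mod 2553 = 2209.

2416, 898, 2209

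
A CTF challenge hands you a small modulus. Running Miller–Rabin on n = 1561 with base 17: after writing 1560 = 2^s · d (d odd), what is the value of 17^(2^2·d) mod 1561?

n − 1 = 1560 = 2^3 · 195, so s = 3 and d = 195.
Repeated squaring mod 1561: 17^1 ≡ 17, 17^2 ≡ 289, 17^4 ≡ 788, 17^8 ≡ 1227, 17^16 ≡ 725, 17^32 ≡ 1129, 17^64 ≡ 865, 17^128 ≡ 506.
195 = 128 + 64 + 2 + 1, so 17^195 ≡ 506·865·289·17 ≡ 1371 (mod 1561).
x_0 = 1371.
x_1 = 1371^2 mod 1561 = 197.
x_2 = 197^2 mod 1561 = 1345.

1345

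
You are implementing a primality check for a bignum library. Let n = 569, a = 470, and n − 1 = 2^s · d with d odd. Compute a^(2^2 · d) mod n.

n − 1 = 568 = 2^3 · 71, so s = 3 and d = 71.
x_0 = 470^71 mod 569 = 292.
x_1 = 292^2 mod 569 = 483.
x_2 = 483^2 mod 569 = 568.

568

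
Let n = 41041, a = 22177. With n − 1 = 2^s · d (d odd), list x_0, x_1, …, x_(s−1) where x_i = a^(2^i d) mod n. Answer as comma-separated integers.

n − 1 = 41040 = 2^4 · 2565, so s = 4 and d = 2565.
x_0 = 22177^2565 mod 41041 = 3158.
x_1 = 3158^2 mod 41041 = 1.
x_2 = 1^2 mod 41041 = 1.
x_3 = 1^2 mod 41041 = 1.

3158, 1, 1, 1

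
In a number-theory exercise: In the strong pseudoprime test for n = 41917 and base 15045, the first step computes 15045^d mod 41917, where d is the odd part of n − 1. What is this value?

3799

n − 1 = 41916 = 2^2 · 10479, so s = 2 and d = 10479.
15045^10479 mod 41917 = 3799.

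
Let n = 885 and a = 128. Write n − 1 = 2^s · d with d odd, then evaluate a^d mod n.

n − 1 = 884 = 2^2 · 221, so s = 2 and d = 221.
128^221 mod 885 = 38.

38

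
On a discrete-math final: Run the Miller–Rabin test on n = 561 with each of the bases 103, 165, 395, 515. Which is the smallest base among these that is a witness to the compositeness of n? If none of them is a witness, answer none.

n − 1 = 560 = 2^4 · 35, so s = 4 and d = 35.
Base 103: x_0 = 103^35 mod 561 = 1. x_0 = 1, so 103 is not a witness.
Base 165: x_0 = 165^35 mod 561 = 198. x_0 is neither 1 nor 560, so continue squaring. x_1 = 198^2 mod 561 = 495. x_2 = 495^2 mod 561 = 429. x_3 = 429^2 mod 561 = 33. Reached i = s−1 = 3 without hitting −1: 165 is a Miller–Rabin witness and 561 is composite.
Base 395: x_0 = 395^35 mod 561 = 98. x_0 is neither 1 nor 560, so continue squaring. x_1 = 98^2 mod 561 = 67. x_2 = 67^2 mod 561 = 1. x_2 = 1 but x_1 ≠ ±1, a nontrivial square root of 1 — 395 is a witness and 561 is composite.
Base 515: x_0 = 515^35 mod 561 = 23. x_0 is neither 1 nor 560, so continue squaring. x_1 = 23^2 mod 561 = 529. x_2 = 529^2 mod 561 = 463. x_3 = 463^2 mod 561 = 67. Reached i = s−1 = 3 without hitting −1: 515 is a Miller–Rabin witness and 561 is composite.
The smallest witness among the given bases is 165.

165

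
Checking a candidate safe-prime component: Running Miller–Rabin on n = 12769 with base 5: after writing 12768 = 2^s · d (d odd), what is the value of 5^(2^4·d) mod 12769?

6216

n − 1 = 12768 = 2^5 · 399, so s = 5 and d = 399.
Repeated squaring mod 12769: 5^1 ≡ 5, 5^2 ≡ 25, 5^4 ≡ 625, 5^8 ≡ 7555, 5^16 ≡ 595, 5^32 ≡ 9262, 5^64 ≡ 2502, 5^128 ≡ 3194, 5^256 ≡ 11974.
399 = 256 + 128 + 8 + 4 + 2 + 1, so 5^399 ≡ 11974·3194·7555·625·25·5 ≡ 10015 (mod 12769).
x_0 = 10015.
x_1 = 10015^2 mod 12769 = 12499.
x_2 = 12499^2 mod 12769 = 9055.
x_3 = 9055^2 mod 12769 = 3276.
x_4 = 3276^2 mod 12769 = 6216.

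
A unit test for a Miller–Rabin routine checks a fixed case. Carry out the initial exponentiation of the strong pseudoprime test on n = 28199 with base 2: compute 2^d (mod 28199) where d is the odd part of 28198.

20733

n − 1 = 28198 = 2^1 · 14099, so s = 1 and d = 14099.
2^14099 mod 28199 = 20733.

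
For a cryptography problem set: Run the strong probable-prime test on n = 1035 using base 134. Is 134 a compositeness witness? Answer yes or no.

no

n − 1 = 1034 = 2^1 · 517, so s = 1 and d = 517.
x_0 = 134^517 mod 1035 = 1034.
x_0 = 1034 ≡ −1, so 134 is not a witness.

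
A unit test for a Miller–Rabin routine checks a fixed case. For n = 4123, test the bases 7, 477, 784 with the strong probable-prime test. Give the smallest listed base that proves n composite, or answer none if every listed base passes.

7

n − 1 = 4122 = 2^1 · 2061, so s = 1 and d = 2061.
Base 7: x_0 = 7^2061 mod 4123 = 2205. x_0 ∉ {1, 4122} and s = 1, so 7 is a Miller–Rabin witness and 4123 is composite.
Base 477: x_0 = 477^2061 mod 4123 = 246. x_0 ∉ {1, 4122} and s = 1, so 477 is a Miller–Rabin witness and 4123 is composite.
Base 784: x_0 = 784^2061 mod 4123 = 1806. x_0 ∉ {1, 4122} and s = 1, so 784 is a Miller–Rabin witness and 4123 is composite.
The smallest witness among the given bases is 7.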